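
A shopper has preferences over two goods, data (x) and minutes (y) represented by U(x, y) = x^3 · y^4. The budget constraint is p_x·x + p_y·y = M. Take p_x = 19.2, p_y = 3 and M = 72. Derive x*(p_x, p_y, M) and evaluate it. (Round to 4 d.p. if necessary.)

x* = 1.6071

MU_x/MU_y = (3·y)/(4·x); tangency sets this equal to p_x/p_y.
Rearranging, p_y·y = (4/3)·p_x·x. Substituting into the budget gives p_x·x·(1 + (4/3)) = M.
Demand: x*(p_x,p_y,M) = 3/7·M/p_x and y* = 4/7·M/p_y.
At p_x=19.2, p_y=3, M=72: x* = 3/7·72/19.2 = 1.6071.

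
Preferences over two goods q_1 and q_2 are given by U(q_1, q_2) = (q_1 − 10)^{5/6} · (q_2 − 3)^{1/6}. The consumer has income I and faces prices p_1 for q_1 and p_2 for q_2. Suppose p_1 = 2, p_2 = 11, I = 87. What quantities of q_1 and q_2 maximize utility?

q_1* = 24.1667, q_2* = 3.5152

Substituting into the budget: q_1* = 10 + 5/6·(I − 10·p_1 − 3·p_2)/p_1, and q_2* = 3 + 1/6·(…)/p_2.
Discretionary income = 87 − 10·2 − 3·11 = 34; q_1* = 10 + 5/6·34/2 = 24.1667; q_2* = 3 + 1/6·34/11 = 3.5152.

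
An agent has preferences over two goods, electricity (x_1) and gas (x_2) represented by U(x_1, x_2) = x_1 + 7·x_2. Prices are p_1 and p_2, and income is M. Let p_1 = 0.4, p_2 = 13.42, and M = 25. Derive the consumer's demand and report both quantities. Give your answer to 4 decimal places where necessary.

Linear utility — the consumer picks whichever good has higher MU/price: 1/0.4 = 2.5 vs 7/13.42 = 0.5216.
x_1 gives more utility per dollar, so spend all income on x_1: x_1* = M/p_1, x_2* = 0.
Numerically: x_1* = 62.5, x_2* = 0.

x_1* = 62.5, x_2* = 0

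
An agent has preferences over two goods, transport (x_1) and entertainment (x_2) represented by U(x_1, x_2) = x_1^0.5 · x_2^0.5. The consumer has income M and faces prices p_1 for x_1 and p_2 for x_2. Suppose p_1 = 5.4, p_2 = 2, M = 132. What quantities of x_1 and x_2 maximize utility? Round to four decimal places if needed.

x_1* = 12.2222, x_2* = 33

MU_x_1/MU_x_2 = (0.5·x_2)/(0.5·x_1); tangency sets this equal to p_1/p_2.
Rearranging, p_2·x_2 = p_1·x_1. Substituting into the budget gives p_1·x_1·(1 + 1) = M.
Demand: x_1*(p_1,p_2,M) = 0.5·M/p_1 and x_2* = 0.5·M/p_2.
At p_1=5.4, p_2=2, M=132: x_1* = 0.5·132/5.4 = 12.2222, x_2* = 33.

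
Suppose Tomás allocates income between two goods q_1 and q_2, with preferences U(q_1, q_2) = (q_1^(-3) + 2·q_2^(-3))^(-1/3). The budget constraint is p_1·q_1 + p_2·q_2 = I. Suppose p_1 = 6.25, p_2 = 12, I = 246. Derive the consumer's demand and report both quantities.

q_1* = 13.3891, q_2* = 13.5265

From the CES first-order condition, (1/2)·(q_2/q_1)^(4) = p_1/p_2.
Hence q_2/q_1 = (2·p_1/p_2)^(1/(4)), i.e. raised to the 0.25 power.
Substitute q_2 = (q_2/q_1)·q_1 into the budget: q_1* = I/(p_1 + p_2·(q_2/q_1)).
Numerically q_2/q_1 = 1.010258, so q_1* = 246/(6.25 + 12·1.010258) = 13.3891 and q_2* = 1.010258·13.3891 = 13.5265.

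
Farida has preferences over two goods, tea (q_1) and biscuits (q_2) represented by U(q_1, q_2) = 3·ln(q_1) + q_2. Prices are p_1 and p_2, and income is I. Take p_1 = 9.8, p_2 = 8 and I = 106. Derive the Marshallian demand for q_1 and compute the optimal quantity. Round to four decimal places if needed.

q_1* = 2.449

MU_q_1 = 3/q_1, MU_q_2 = 1. Tangency: 3/q_1 = p_1/p_2.
So q_1*(p_1,p_2) = 3·p_2/p_1, independent of income; and q_2* = (I − 3·p_2)/p_2.
At the given prices: q_1* = 3·8/9.8 = 2.449.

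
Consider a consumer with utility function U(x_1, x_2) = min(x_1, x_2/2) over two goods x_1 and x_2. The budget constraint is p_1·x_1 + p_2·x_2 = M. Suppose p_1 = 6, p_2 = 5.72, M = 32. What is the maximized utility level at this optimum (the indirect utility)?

V = 1.8349

Leontief preferences: the optimum is at the kink where x_1/1 = x_2/2, i.e. x_2 = 2·x_1.
Budget: p_1·x_1 + p_2·2·x_1 = M, so (p_1 + 2·p_2)·x_1 = M.
Demand: x_1*(p_1,p_2,M) = M/(p_1 + 2·p_2), x_2* = 2·M/(p_1 + 2·p_2).
Here 6 + 2·5.72 = 17.44, giving x_1* = 1.8349 and x_2* = 3.6697.
Utility at the optimum: U(1.8349, 3.6697) = 1.8349.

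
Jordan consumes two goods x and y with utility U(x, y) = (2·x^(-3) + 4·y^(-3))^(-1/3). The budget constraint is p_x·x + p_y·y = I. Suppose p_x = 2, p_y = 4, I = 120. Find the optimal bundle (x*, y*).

x* = 20, y* = 20

MU_x ∝ 2·x^(-4), MU_y ∝ 4·y^(-4), so MRS = (1/2)·(y/x)^(4) = p_x/p_y.
Solve for the ratio: y/x = [2·p_x/p_y]^(0.25).
Substitute y = (y/x)·x into the budget: x* = I/(p_x + p_y·(y/x)).
Numerically y/x = 1, so x* = 120/(2 + 4·1) = 20 and y* = 1·20 = 20.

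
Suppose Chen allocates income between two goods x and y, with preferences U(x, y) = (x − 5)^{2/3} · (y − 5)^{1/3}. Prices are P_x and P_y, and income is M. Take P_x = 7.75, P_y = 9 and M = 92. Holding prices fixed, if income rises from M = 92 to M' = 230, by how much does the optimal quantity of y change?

Δy* = 5.1111

This is Cobb-Douglas in (x−5, y−5): tangency gives 2/3·P_y·(y−5) = 1/3·P_x·(x−5).
Substituting into the budget: x* = 5 + 2/3·(M − 5·P_x − 5·P_y)/P_x, and y* = 5 + 1/3·(…)/P_y.
Discretionary income = 92 − 5·7.75 − 5·9 = 8.25; y* = 5 + 1/3·8.25/9 = 5.3056.
At M' = 230: y* = 10.4167. Change: 10.4167 − 5.3056 = 5.1111.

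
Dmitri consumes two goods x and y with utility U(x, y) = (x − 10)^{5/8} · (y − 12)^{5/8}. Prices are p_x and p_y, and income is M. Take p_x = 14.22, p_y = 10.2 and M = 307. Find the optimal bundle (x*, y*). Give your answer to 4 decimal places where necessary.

x* = 11.4909, y* = 14.0784

After buying the subsistence bundle (10, 12), a share 0.5 of the remaining income goes to x: x* = 10 + 0.5·(M − 10p_x − 12p_y)/p_x.
Discretionary income = 307 − 10·14.22 − 12·10.2 = 42.4; x* = 10 + 0.5·42.4/14.22 = 11.4909; y* = 12 + 0.5·42.4/10.2 = 14.0784.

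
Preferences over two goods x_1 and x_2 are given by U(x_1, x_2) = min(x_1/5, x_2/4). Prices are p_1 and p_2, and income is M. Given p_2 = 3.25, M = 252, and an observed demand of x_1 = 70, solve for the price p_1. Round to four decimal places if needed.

p_1 = 1

With perfect complements, no substitution: consume in ratio x_1:x_2 = 5:4.
Budget: p_1·x_1 + p_2·(4/5)·x_1 = M, so (5·p_1 + 4·p_2)·x_1 = 5·M.
Demand: x_1*(p_1,p_2,M) = 5·M/(5·p_1 + 4·p_2), x_2* = 4·M/(5·p_1 + 4·p_2).
Set x_1* = 70 in the demand function and solve for p_1: p_1 = 1.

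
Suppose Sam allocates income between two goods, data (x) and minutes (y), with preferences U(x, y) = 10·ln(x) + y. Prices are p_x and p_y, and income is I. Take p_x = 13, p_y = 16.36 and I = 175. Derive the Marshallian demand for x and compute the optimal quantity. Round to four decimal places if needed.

MU_x = 10/x, MU_y = 1. Tangency: 10/x = p_x/p_y.
So x*(p_x,p_y) = 10·p_y/p_x, independent of income; and y* = (I − 10·p_y)/p_y.
At the given prices: x* = 10·16.36/13 = 12.5846.

x* = 12.5846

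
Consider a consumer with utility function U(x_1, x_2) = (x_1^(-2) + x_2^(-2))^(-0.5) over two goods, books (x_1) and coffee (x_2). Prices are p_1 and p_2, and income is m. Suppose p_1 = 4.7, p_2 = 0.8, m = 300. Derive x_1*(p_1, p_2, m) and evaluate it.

MRS = MU_x_1/MU_x_2 = (x_2/x_1)^(3). Set equal to p_1/p_2.
Hence x_2/x_1 = (p_1/p_2)^(1/(3)), i.e. raised to the 1/3 power.
Substitute x_2 = (x_2/x_1)·x_1 into the budget: x_1* = m/(p_1 + p_2·(x_2/x_1)).
Numerically x_2/x_1 = 1.804413, so x_1* = 300/(4.7 + 0.8·1.804413) = 48.8319.

x_1* = 48.8319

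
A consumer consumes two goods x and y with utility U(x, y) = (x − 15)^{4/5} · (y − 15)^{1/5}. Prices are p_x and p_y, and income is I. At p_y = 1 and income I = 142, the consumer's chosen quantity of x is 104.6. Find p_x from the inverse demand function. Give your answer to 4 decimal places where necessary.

p_x = 1

MRS = 4·(y−15)/(x−15). Tangency with p_x/p_y gives y−15 = (1/4)·(p_x/p_y)·(x−15).
After buying the subsistence bundle (15, 15), a share 0.8 of the remaining income goes to x: x* = 15 + 0.8·(I − 15p_x − 15p_y)/p_x.
Set x* = 104.6 in the demand function and solve for p_x: p_x = 1.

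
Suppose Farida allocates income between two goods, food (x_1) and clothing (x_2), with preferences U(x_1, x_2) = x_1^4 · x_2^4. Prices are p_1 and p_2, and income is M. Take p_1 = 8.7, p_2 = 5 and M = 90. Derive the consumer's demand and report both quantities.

x_1* = 5.1724, x_2* = 9

Tangency: MRS = x_2/x_1 = p_1/p_2.
So 4·p_2·x_2 = 4·p_1·x_1; combined with the budget, a share 0.5 of income goes to x_1.
Demand: x_1*(p_1,p_2,M) = 0.5·M/p_1 and x_2* = 0.5·M/p_2.
At p_1=8.7, p_2=5, M=90: x_1* = 0.5·90/8.7 = 5.1724, x_2* = 9.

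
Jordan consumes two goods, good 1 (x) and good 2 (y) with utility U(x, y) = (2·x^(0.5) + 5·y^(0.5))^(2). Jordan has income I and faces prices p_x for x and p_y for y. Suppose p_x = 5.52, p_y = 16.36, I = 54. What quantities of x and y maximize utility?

Substitute y = (y/x)·x into the budget: x* = I/(p_x + p_y·(y/x)).
Numerically y/x = 0.711527, so x* = 54/(5.52 + 16.36·0.711527) = 3.1467 and y* = 0.711527·3.1467 = 2.239.

x* = 3.1467, y* = 2.239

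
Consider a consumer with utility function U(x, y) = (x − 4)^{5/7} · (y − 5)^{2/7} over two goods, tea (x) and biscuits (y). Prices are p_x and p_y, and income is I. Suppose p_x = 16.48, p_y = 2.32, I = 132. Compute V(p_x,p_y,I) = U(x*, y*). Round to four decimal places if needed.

MRS = (5/2)·(y−5)/(x−4). Tangency with p_x/p_y gives y−5 = (2/5)·(p_x/p_y)·(x−4).
After buying the subsistence bundle (4, 5), a share 5/7 of the remaining income goes to x: x* = 4 + 5/7·(I − 4p_x − 5p_y)/p_x.
Discretionary income = 132 − 4·16.48 − 5·2.32 = 54.48; x* = 4 + 5/7·54.48/16.48 = 6.3613; y* = 5 + 2/7·54.48/2.32 = 11.7094.
Utility at the optimum: U(6.3613, 11.7094) = 3.1822.

V = 3.1822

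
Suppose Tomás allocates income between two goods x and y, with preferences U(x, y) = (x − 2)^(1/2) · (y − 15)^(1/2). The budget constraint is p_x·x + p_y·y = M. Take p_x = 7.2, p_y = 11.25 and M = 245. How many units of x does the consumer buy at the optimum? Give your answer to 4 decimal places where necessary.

MRS = (y−15)/(x−2). Tangency with p_x/p_y gives y−15 = (p_x/p_y)·(x−2).
Substituting into the budget: x* = 2 + 0.5·(M − 2·p_x − 15·p_y)/p_x, and y* = 15 + 0.5·(…)/p_y.
Discretionary income = 245 − 2·7.2 − 15·11.25 = 61.85; x* = 2 + 0.5·61.85/7.2 = 6.2951.

x* = 6.2951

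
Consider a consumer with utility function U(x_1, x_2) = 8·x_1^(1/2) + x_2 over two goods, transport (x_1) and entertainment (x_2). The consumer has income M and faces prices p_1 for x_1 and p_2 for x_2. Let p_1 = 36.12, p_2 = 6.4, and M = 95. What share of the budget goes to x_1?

share on x_1 = 0.191

Solve: √x_1 = 4·p_2/p_1, so x_1*(p_1,p_2) = (4·p_2/p_1)², and x_2* = (M − p_1·x_1*)/p_2.
Plugging in: x_1* = (4·6.4/36.12)² = 0.5023, x_2* = 12.0088.
Expenditure on x_1: 36.12·0.5023 = 18.144; share = 0.191.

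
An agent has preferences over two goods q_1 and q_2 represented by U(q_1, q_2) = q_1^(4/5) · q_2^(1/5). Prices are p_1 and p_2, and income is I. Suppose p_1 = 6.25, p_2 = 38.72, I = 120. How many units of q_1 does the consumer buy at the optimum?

q_1* = 15.36

The MRS is 4·q_2/q_1. Set MRS = p_1/p_2.
So 0.8·p_2·q_2 = 0.2·p_1·q_1; combined with the budget, a share 0.8 of income goes to q_1.
Demand: q_1*(p_1,p_2,I) = 0.8·I/p_1 and q_2* = 0.2·I/p_2.
At p_1=6.25, p_2=38.72, I=120: q_1* = 0.8·120/6.25 = 15.36.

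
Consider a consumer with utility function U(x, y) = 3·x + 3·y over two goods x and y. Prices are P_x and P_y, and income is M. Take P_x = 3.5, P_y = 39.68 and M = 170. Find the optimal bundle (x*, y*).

x* = 48.5714, y* = 0

Perfect substitutes: compare marginal utility per dollar. 3/P_x vs 3/P_y → 0.8571 vs 0.0756.
x gives more utility per dollar, so spend all income on x: x* = M/P_x, y* = 0.
Numerically: x* = 48.5714, y* = 0.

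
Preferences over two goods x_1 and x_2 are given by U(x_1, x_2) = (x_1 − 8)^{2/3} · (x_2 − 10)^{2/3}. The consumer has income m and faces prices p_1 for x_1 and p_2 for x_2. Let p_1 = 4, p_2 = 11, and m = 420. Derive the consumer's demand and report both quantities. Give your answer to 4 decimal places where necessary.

x_1* = 42.75, x_2* = 22.6364

After buying the subsistence bundle (8, 10), a share 0.5 of the remaining income goes to x_1: x_1* = 8 + 0.5·(m − 8p_1 − 10p_2)/p_1.
Discretionary income = 420 − 8·4 − 10·11 = 278; x_1* = 8 + 0.5·278/4 = 42.75; x_2* = 10 + 0.5·278/11 = 22.6364.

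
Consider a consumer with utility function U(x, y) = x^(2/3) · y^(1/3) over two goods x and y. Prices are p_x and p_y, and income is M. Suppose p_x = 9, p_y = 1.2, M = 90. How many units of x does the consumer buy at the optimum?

x* = 6.6667

Demand: x*(p_x,p_y,M) = 2/3·M/p_x and y* = 1/3·M/p_y.
At p_x=9, p_y=1.2, M=90: x* = 2/3·90/9 = 6.6667.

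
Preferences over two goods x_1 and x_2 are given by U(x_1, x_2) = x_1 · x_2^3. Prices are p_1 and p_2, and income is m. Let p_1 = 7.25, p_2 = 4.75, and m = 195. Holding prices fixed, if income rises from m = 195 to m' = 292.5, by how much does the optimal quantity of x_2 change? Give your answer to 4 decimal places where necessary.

Δx_2* = 15.3947

Demand: x_1*(p_1,p_2,m) = 0.25·m/p_1 and x_2* = 0.75·m/p_2.
At p_1=7.25, p_2=4.75, m=195: x_2* = 0.75·195/4.75 = 30.7895.
At m' = 292.5: x_2* = 46.1842. Change: 46.1842 − 30.7895 = 15.3947.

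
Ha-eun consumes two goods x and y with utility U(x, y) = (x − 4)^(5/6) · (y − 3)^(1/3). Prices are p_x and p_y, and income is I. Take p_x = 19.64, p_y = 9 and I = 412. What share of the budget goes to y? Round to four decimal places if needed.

MRS = (5/2)·(y−3)/(x−4). Tangency with p_x/p_y gives y−3 = (2/5)·(p_x/p_y)·(x−4).
Substituting into the budget: x* = 4 + 5/7·(I − 4·p_x − 3·p_y)/p_x, and y* = 3 + 2/7·(…)/p_y.
Discretionary income = 412 − 4·19.64 − 3·9 = 306.44; x* = 4 + 5/7·306.44/19.64 = 15.1449; y* = 3 + 2/7·306.44/9 = 12.7283.
Expenditure on y: 9·12.7283 = 114.5543; share = 0.278.

share on y = 0.278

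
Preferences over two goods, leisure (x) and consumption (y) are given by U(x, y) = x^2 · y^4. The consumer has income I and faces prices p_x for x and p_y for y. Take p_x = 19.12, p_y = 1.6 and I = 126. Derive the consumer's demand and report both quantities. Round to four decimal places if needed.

The MRS is (1/2)·y/x. Set MRS = p_x/p_y.
So 2·p_y·y = 4·p_x·x; combined with the budget, a share 1/3 of income goes to x.
Demand: x*(p_x,p_y,I) = 1/3·I/p_x and y* = 2/3·I/p_y.
At p_x=19.12, p_y=1.6, I=126: x* = 1/3·126/19.12 = 2.1967, y* = 52.5.

x* = 2.1967, y* = 52.5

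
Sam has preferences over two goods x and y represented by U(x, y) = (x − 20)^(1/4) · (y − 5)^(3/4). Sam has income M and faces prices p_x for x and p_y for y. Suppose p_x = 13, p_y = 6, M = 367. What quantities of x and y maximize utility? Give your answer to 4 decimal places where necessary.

x* = 21.4808, y* = 14.625

Discretionary income = 367 − 20·13 − 5·6 = 77; x* = 20 + 0.25·77/13 = 21.4808; y* = 5 + 0.75·77/6 = 14.625.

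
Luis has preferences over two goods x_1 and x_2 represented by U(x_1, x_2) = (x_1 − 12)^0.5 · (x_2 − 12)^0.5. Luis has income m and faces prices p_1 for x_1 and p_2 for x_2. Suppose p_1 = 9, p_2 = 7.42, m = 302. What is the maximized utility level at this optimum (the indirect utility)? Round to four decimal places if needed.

V = 6.422

MRS = (x_2−12)/(x_1−12). Tangency with p_1/p_2 gives x_2−12 = (p_1/p_2)·(x_1−12).
After buying the subsistence bundle (12, 12), a share 0.5 of the remaining income goes to x_1: x_1* = 12 + 0.5·(m − 12p_1 − 12p_2)/p_1.
Discretionary income = 302 − 12·9 − 12·7.42 = 104.96; x_1* = 12 + 0.5·104.96/9 = 17.8311; x_2* = 12 + 0.5·104.96/7.42 = 19.0728.
Utility at the optimum: U(17.8311, 19.0728) = 6.422.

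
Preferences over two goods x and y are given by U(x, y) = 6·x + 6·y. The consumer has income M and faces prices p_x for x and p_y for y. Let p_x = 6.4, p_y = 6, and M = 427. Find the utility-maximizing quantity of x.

x* = 0

Perfect substitutes: compare marginal utility per dollar. 6/p_x vs 6/p_y → 0.9375 vs 1.
y gives more utility per dollar, so spend all income on y: y* = M/p_y, x* = 0.
Numerically: x* = 0, y* = 71.1667.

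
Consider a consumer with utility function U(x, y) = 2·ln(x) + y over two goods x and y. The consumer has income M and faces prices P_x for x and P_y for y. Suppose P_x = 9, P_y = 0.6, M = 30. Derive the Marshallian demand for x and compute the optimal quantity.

x* = 0.1333

Set MRS = P_x/P_y: (2/x)/1 = P_x/P_y.
So x*(P_x,P_y) = 2·P_y/P_x, independent of income; and y* = (M − 2·P_y)/P_y.
At the given prices: x* = 2·0.6/9 = 0.1333.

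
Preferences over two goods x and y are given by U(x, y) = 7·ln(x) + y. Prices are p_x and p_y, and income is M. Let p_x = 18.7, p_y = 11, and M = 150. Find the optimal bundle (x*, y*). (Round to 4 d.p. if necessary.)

Set MRS = p_x/p_y: (7/x)/1 = p_x/p_y.
So x*(p_x,p_y) = 7·p_y/p_x, independent of income; and y* = (M − 7·p_y)/p_y.
At the given prices: x* = 7·11/18.7 = 4.1176, and y* = 6.6364.

x* = 4.1176, y* = 6.6364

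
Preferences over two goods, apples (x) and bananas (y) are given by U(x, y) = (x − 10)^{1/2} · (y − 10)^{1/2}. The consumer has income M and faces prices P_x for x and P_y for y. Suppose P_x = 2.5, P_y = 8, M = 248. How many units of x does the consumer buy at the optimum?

x* = 38.6

This is Cobb-Douglas in (x−10, y−10): tangency gives 0.5·P_y·(y−10) = 0.5·P_x·(x−10).
After buying the subsistence bundle (10, 10), a share 0.5 of the remaining income goes to x: x* = 10 + 0.5·(M − 10P_x − 10P_y)/P_x.
Discretionary income = 248 − 10·2.5 − 10·8 = 143; x* = 10 + 0.5·143/2.5 = 38.6.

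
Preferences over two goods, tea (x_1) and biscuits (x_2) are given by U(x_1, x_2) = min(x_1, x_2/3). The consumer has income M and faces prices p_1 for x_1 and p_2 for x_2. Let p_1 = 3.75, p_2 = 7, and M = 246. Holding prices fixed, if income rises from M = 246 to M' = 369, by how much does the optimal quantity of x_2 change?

With perfect complements, no substitution: consume in ratio x_1:x_2 = 1:3.
Budget: p_1·x_1 + p_2·3·x_1 = M, so (p_1 + 3·p_2)·x_1 = M.
Demand: x_1*(p_1,p_2,M) = M/(p_1 + 3·p_2), x_2* = 3·M/(p_1 + 3·p_2).
Here 3.75 + 3·7 = 24.75, giving x_2* = 29.8182.
At M' = 369: x_2* = 44.7273. Change: 44.7273 − 29.8182 = 14.9091.

Δx_2* = 14.9091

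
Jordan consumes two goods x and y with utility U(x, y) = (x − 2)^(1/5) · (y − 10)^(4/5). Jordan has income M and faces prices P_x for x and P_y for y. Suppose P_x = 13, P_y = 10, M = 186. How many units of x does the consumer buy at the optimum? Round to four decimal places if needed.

x* = 2.9231

Discretionary income = 186 − 2·13 − 10·10 = 60; x* = 2 + 0.2·60/13 = 2.9231.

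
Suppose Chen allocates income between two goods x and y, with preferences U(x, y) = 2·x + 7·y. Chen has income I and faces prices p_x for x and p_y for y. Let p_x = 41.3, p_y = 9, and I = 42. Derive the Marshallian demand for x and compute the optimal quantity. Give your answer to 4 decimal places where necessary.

x* = 0

Linear utility — the consumer picks whichever good has higher MU/price: 2/41.3 = 0.0484 vs 7/9 = 0.7778.
y gives more utility per dollar, so spend all income on y: y* = I/p_y, x* = 0.
Numerically: x* = 0, y* = 4.6667.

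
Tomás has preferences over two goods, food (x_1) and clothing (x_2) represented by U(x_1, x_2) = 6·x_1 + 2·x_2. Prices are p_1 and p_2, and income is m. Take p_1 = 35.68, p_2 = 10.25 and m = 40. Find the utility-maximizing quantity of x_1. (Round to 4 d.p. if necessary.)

x_1* = 0

x_2 gives more utility per dollar, so spend all income on x_2: x_2* = m/p_2, x_1* = 0.
Numerically: x_1* = 0, x_2* = 3.9024.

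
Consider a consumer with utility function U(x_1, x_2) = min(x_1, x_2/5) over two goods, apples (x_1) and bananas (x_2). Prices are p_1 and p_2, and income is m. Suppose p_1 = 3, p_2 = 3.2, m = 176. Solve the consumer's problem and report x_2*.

Demand: x_1*(p_1,p_2,m) = m/(p_1 + 5·p_2), x_2* = 5·m/(p_1 + 5·p_2).
Here 3 + 5·3.2 = 19, giving x_2* = 46.3158.

x_2* = 46.3158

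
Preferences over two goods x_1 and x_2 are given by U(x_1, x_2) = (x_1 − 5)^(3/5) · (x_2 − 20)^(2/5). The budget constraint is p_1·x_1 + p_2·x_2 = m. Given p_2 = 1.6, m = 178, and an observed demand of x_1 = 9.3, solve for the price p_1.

p_1 = 12

MRS = (3/2)·(x_2−20)/(x_1−5). Tangency with p_1/p_2 gives x_2−20 = (2/3)·(p_1/p_2)·(x_1−5).
Substituting into the budget: x_1* = 5 + 0.6·(m − 5·p_1 − 20·p_2)/p_1, and x_2* = 20 + 0.4·(…)/p_2.
Set x_1* = 9.3 in the demand function and solve for p_1: p_1 = 12.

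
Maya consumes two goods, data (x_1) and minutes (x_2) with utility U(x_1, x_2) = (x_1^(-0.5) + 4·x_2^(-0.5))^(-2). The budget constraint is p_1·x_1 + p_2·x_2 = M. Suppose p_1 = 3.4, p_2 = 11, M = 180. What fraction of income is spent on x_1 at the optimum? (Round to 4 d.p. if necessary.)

share on x_1 = 0.2116

Numerically x_2/x_1 = 1.151943, so x_1* = 180/(3.4 + 11·1.151943) = 11.2 and x_2* = 1.151943·11.2 = 12.9018.
Expenditure on x_1: 3.4·11.2 = 38.0801; share = 0.2116.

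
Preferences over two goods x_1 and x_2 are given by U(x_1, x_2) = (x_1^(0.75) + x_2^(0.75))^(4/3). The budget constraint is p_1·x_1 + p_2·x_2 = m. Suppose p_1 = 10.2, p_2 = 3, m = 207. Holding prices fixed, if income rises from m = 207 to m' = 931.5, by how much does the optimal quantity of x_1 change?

Δx_1* = 1.7623

From the CES first-order condition, (x_2/x_1)^(0.25) = p_1/p_2.
Solve for the ratio: x_2/x_1 = [p_1/p_2]^(4).
With the ratio pinned down, the budget gives x_1* = m/(p_1 + p_2·(x_2/x_1)) and x_2* = (x_2/x_1)·x_1*.
Numerically x_2/x_1 = 133.6336, so x_1* = 207/(10.2 + 3·133.6336) = 0.5035.
At m' = 931.5: x_1* = 2.2659. Change: 2.2659 − 0.5035 = 1.7623.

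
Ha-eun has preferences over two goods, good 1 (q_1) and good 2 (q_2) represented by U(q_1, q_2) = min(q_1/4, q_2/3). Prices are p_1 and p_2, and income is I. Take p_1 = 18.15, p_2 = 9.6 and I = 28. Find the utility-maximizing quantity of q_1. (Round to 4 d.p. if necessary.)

q_1* = 1.1045

Leontief preferences: the optimum is at the kink where q_1/4 = q_2/3, i.e. q_2 = (3/4)·q_1.
Budget: p_1·q_1 + p_2·(3/4)·q_1 = I, so (4·p_1 + 3·p_2)·q_1 = 4·I.
Demand: q_1*(p_1,p_2,I) = 4·I/(4·p_1 + 3·p_2), q_2* = 3·I/(4·p_1 + 3·p_2).
Here 4·18.15 + 3·9.6 = 101.4, giving q_1* = 1.1045.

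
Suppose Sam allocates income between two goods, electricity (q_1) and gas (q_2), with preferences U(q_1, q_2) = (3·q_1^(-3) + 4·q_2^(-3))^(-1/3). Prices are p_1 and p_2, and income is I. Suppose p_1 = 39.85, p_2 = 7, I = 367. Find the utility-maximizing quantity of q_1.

MU_q_1 ∝ 3·q_1^(-4), MU_q_2 ∝ 4·q_2^(-4), so MRS = (3/4)·(q_2/q_1)^(4) = p_1/p_2.
Solve for the ratio: q_2/q_1 = [(4/3)·p_1/p_2]^(0.25).
With the ratio pinned down, the budget gives q_1* = I/(p_1 + p_2·(q_2/q_1)) and q_2* = (q_2/q_1)·q_1*.
Numerically q_2/q_1 = 1.659844, so q_1* = 367/(39.85 + 7·1.659844) = 7.1305.

q_1* = 7.1305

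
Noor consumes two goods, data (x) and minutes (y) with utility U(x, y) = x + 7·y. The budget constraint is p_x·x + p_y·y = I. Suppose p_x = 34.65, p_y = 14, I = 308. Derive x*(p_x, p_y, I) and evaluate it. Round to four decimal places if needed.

x* = 0

Perfect substitutes: compare marginal utility per dollar. 1/p_x vs 7/p_y → 0.0289 vs 0.5.
y gives more utility per dollar, so spend all income on y: y* = I/p_y, x* = 0.
Numerically: x* = 0, y* = 22.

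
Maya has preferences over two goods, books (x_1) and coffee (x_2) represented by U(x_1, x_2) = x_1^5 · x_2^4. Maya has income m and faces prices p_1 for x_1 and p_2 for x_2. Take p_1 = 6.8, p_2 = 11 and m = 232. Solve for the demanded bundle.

The MRS is (5/4)·x_2/x_1. Set MRS = p_1/p_2.
Rearranging, p_2·x_2 = (4/5)·p_1·x_1. Substituting into the budget gives p_1·x_1·(1 + (4/5)) = m.
Demand: x_1*(p_1,p_2,m) = 5/9·m/p_1 and x_2* = 4/9·m/p_2.
At p_1=6.8, p_2=11, m=232: x_1* = 5/9·232/6.8 = 18.9542, x_2* = 9.3737.

x_1* = 18.9542, x_2* = 9.3737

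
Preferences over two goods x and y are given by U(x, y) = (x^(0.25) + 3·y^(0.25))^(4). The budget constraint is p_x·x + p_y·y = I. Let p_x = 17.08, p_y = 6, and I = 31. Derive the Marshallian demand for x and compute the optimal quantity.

MRS = MU_x/MU_y = (1/3)·(y/x)^(0.75). Set equal to p_x/p_y.
Hence y/x = (3·p_x/p_y)^(1/(0.75)), i.e. raised to the 4/3 power.
Substitute y = (y/x)·x into the budget: x* = I/(p_x + p_y·(y/x)).
Numerically y/x = 17.455964, so x* = 31/(17.08 + 6·17.455964) = 0.2545.

x* = 0.2545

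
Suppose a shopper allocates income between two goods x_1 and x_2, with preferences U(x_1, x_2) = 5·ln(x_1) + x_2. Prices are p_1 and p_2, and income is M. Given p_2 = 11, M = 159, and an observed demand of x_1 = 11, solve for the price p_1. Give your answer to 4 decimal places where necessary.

Set MRS = p_1/p_2: (5/x_1)/1 = p_1/p_2.
So x_1*(p_1,p_2) = 5·p_2/p_1, independent of income; and x_2* = (M − 5·p_2)/p_2.
Set x_1* = 11 in the demand function and solve for p_1: p_1 = 5.

p_1 = 5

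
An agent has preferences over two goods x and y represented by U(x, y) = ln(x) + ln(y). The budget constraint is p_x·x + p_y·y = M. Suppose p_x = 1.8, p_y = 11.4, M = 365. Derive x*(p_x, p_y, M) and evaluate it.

x* = 101.3889

Tangency: MRS = y/x = p_x/p_y.
Rearranging, p_y·y = p_x·x. Substituting into the budget gives p_x·x·(1 + 1) = M.
Demand: x*(p_x,p_y,M) = 0.5·M/p_x and y* = 0.5·M/p_y.
At p_x=1.8, p_y=11.4, M=365: x* = 0.5·365/1.8 = 101.3889.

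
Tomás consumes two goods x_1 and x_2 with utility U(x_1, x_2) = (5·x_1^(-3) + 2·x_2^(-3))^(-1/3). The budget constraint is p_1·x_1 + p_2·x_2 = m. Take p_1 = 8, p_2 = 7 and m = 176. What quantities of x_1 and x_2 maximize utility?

From the CES first-order condition, (5/2)·(x_2/x_1)^(4) = p_1/p_2.
Hence x_2/x_1 = ((2/5)·p_1/p_2)^(1/(4)), i.e. raised to the 0.25 power.
With the ratio pinned down, the budget gives x_1* = m/(p_1 + p_2·(x_2/x_1)) and x_2* = (x_2/x_1)·x_1*.
Numerically x_2/x_1 = 0.822267, so x_1* = 176/(8 + 7·0.822267) = 12.7945 and x_2* = 0.822267·12.7945 = 10.5205.

x_1* = 12.7945, x_2* = 10.5205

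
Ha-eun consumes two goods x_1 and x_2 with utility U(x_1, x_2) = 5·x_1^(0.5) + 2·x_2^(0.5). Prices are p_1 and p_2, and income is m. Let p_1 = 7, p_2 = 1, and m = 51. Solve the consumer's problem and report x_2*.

x_2* = 26.9434

From the CES first-order condition, (5/2)·(x_2/x_1)^(0.5) = p_1/p_2.
Solve for the ratio: x_2/x_1 = [(2/5)·p_1/p_2]^(2).
Substitute x_2 = (x_2/x_1)·x_1 into the budget: x_1* = m/(p_1 + p_2·(x_2/x_1)).
Numerically x_2/x_1 = 7.84, so x_1* = 51/(7 + 1·7.84) = 3.4367 and x_2* = 7.84·3.4367 = 26.9434.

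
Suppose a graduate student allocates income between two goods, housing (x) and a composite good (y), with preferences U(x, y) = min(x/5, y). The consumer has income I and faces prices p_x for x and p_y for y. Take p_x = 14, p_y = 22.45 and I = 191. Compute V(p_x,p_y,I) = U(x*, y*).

With perfect complements, no substitution: consume in ratio x:y = 5:1.
Budget: p_x·x + p_y·(1/5)·x = I, so (5·p_x + p_y)·x = 5·I.
Demand: x*(p_x,p_y,I) = 5·I/(5·p_x + p_y), y* = I/(5·p_x + p_y).
Here 5·14 + 22.45 = 92.45, giving x* = 10.3299 and y* = 2.066.
Utility at the optimum: U(10.3299, 2.066) = 2.066.

V = 2.066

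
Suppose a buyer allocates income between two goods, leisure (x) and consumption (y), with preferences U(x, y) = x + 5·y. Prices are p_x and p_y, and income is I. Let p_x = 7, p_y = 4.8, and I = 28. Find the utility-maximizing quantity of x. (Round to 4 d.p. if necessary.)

y gives more utility per dollar, so spend all income on y: y* = I/p_y, x* = 0.
Numerically: x* = 0, y* = 5.8333.

x* = 0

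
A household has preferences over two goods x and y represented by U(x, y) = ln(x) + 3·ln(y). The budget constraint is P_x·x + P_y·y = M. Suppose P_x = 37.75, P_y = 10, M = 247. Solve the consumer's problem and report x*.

x* = 1.6358

Demand: x*(P_x,P_y,M) = 0.25·M/P_x and y* = 0.75·M/P_y.
At P_x=37.75, P_y=10, M=247: x* = 0.25·247/37.75 = 1.6358.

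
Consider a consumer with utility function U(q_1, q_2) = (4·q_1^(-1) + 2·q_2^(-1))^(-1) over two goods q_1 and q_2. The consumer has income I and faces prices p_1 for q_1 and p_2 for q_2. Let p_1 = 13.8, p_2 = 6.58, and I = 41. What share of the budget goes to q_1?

Numerically q_2/q_1 = 1.024027, so q_1* = 41/(13.8 + 6.58·1.024027) = 1.9963 and q_2* = 1.024027·1.9963 = 2.0443.
Expenditure on q_1: 13.8·1.9963 = 27.5488; share = 0.6719.

share on q_1 = 0.6719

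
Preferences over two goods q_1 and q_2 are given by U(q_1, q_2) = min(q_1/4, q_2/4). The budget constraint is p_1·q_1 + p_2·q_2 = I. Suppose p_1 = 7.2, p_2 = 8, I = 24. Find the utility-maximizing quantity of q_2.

q_2* = 1.5789

With perfect complements, no substitution: consume in ratio q_1:q_2 = 4:4.
Budget: p_1·q_1 + p_2·q_1 = I, so (4·p_1 + 4·p_2)·q_1 = 4·I.
Demand: q_1*(p_1,p_2,I) = 4·I/(4·p_1 + 4·p_2), q_2* = 4·I/(4·p_1 + 4·p_2).
Here 4·7.2 + 4·8 = 60.8, giving q_2* = 1.5789.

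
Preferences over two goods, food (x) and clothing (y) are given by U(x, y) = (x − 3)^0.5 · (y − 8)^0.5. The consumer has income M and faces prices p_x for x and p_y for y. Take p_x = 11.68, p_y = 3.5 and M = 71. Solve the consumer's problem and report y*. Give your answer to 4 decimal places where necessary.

y* = 9.1371

MRS = (y−8)/(x−3). Tangency with p_x/p_y gives y−8 = (p_x/p_y)·(x−3).
Substituting into the budget: x* = 3 + 0.5·(M − 3·p_x − 8·p_y)/p_x, and y* = 8 + 0.5·(…)/p_y.
Discretionary income = 71 − 3·11.68 − 8·3.5 = 7.96; y* = 8 + 0.5·7.96/3.5 = 9.1371.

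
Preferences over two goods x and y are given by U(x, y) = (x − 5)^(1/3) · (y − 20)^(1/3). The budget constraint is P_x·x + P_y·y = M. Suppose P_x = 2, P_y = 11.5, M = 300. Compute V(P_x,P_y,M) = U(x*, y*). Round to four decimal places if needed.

MRS = (y−20)/(x−5). Tangency with P_x/P_y gives y−20 = (P_x/P_y)·(x−5).
Substituting into the budget: x* = 5 + 0.5·(M − 5·P_x − 20·P_y)/P_x, and y* = 20 + 0.5·(…)/P_y.
Discretionary income = 300 − 5·2 − 20·11.5 = 60; x* = 5 + 0.5·60/2 = 20; y* = 20 + 0.5·60/11.5 = 22.6087.
Utility at the optimum: U(20, 22.6087) = 3.395.

V = 3.395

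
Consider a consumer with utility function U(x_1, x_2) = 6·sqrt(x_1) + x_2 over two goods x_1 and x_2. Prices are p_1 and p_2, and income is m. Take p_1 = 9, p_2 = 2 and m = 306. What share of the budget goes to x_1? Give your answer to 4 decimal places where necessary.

MU_x_1 = 3/√x_1, MU_x_2 = 1. Tangency: 3/√x_1 = p_1/p_2.
Solve: √x_1 = 3·p_2/p_1, so x_1*(p_1,p_2) = (3·p_2/p_1)², and x_2* = (m − p_1·x_1*)/p_2.
Plugging in: x_1* = (3·2/9)² = 0.4444, x_2* = 151.
Expenditure on x_1: 9·0.4444 = 4; share = 0.0131.

share on x_1 = 0.0131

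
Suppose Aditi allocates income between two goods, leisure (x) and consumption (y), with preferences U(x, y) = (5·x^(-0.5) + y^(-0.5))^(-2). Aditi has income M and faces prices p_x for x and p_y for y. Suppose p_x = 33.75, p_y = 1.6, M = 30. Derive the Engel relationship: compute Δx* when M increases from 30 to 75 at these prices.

From the CES first-order condition, 5·(y/x)^(1.5) = p_x/p_y.
Solve for the ratio: y/x = [(1/5)·p_x/p_y]^(2/3).
With the ratio pinned down, the budget gives x* = M/(p_x + p_y·(y/x)) and y* = (y/x)·x*.
Numerically y/x = 2.610894, so x* = 30/(33.75 + 1.6·2.610894) = 0.791.
At M' = 75: x* = 1.9775. Change: 1.9775 − 0.791 = 1.1865.

Δx* = 1.1865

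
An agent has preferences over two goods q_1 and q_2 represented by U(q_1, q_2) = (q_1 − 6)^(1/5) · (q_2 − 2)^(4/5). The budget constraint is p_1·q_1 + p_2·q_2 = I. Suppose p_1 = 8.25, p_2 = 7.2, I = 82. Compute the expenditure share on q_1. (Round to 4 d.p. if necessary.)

share on q_1 = 0.6478

Let q_1' = q_1−6, q_2' = q_2−2. MRS = (1/4)·q_2'/q_1' = p_1/p_2.
After buying the subsistence bundle (6, 2), a share 0.2 of the remaining income goes to q_1: q_1* = 6 + 0.2·(I − 6p_1 − 2p_2)/p_1.
Discretionary income = 82 − 6·8.25 − 2·7.2 = 18.1; q_1* = 6 + 0.2·18.1/8.25 = 6.4388; q_2* = 2 + 0.8·18.1/7.2 = 4.0111.
Expenditure on q_1: 8.25·6.4388 = 53.12; share = 0.6478.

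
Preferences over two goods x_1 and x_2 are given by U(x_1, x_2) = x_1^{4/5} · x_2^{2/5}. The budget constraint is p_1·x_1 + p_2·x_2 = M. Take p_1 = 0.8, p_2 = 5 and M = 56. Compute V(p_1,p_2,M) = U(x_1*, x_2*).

V = 36.6475

The MRS is 2·x_2/x_1. Set MRS = p_1/p_2.
So 0.8·p_2·x_2 = 0.4·p_1·x_1; combined with the budget, a share 2/3 of income goes to x_1.
Demand: x_1*(p_1,p_2,M) = 2/3·M/p_1 and x_2* = 1/3·M/p_2.
At p_1=0.8, p_2=5, M=56: x_1* = 2/3·56/0.8 = 46.6667, x_2* = 3.7333.
Utility at the optimum: U(46.6667, 3.7333) = 36.6475.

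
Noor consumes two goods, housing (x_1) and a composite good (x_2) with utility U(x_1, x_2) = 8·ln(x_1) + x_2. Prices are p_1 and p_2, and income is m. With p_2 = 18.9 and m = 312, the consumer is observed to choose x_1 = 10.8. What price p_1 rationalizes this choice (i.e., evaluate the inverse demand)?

Set MRS = p_1/p_2: (8/x_1)/1 = p_1/p_2.
So x_1*(p_1,p_2) = 8·p_2/p_1, independent of income; and x_2* = (m − 8·p_2)/p_2.
Set x_1* = 10.8 in the demand function and solve for p_1: p_1 = 14.

p_1 = 14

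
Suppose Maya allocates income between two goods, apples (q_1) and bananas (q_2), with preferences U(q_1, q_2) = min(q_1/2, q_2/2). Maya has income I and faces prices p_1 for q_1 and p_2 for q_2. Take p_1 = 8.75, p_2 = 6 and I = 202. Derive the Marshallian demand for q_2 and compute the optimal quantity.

q_2* = 13.6949

Leontief preferences: the optimum is at the kink where q_1/2 = q_2/2, i.e. q_2 = q_1.
Budget: p_1·q_1 + p_2·q_1 = I, so (2·p_1 + 2·p_2)·q_1 = 2·I.
Demand: q_1*(p_1,p_2,I) = 2·I/(2·p_1 + 2·p_2), q_2* = 2·I/(2·p_1 + 2·p_2).
Here 2·8.75 + 2·6 = 29.5, giving q_2* = 13.6949.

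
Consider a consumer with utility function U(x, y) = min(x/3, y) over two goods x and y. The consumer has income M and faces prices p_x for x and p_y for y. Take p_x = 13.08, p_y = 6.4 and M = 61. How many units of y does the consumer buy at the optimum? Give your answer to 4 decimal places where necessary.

y* = 1.3365

Leontief preferences: the optimum is at the kink where x/3 = y/1, i.e. y = (1/3)·x.
Budget: p_x·x + p_y·(1/3)·x = M, so (3·p_x + p_y)·x = 3·M.
Demand: x*(p_x,p_y,M) = 3·M/(3·p_x + p_y), y* = M/(3·p_x + p_y).
Here 3·13.08 + 6.4 = 45.64, giving y* = 1.3365.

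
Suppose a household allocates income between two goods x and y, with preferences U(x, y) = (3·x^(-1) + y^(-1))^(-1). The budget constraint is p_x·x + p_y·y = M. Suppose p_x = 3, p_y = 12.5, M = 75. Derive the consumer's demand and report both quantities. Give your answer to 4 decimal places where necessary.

x* = 11.4757, y* = 3.2458

MRS = MU_x/MU_y = 3·(y/x)^(2). Set equal to p_x/p_y.
Solve for the ratio: y/x = [(1/3)·p_x/p_y]^(0.5).
With the ratio pinned down, the budget gives x* = M/(p_x + p_y·(y/x)) and y* = (y/x)·x*.
Numerically y/x = 0.282843, so x* = 75/(3 + 12.5·0.282843) = 11.4757 and y* = 0.282843·11.4757 = 3.2458.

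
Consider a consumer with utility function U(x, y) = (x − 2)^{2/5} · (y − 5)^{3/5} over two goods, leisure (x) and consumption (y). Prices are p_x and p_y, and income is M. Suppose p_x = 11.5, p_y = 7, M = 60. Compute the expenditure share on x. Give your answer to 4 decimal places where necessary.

Substituting into the budget: x* = 2 + 0.4·(M − 2·p_x − 5·p_y)/p_x, and y* = 5 + 0.6·(…)/p_y.
Discretionary income = 60 − 2·11.5 − 5·7 = 2; x* = 2 + 0.4·2/11.5 = 2.0696; y* = 5 + 0.6·2/7 = 5.1714.
Expenditure on x: 11.5·2.0696 = 23.8; share = 0.3967.

share on x = 0.3967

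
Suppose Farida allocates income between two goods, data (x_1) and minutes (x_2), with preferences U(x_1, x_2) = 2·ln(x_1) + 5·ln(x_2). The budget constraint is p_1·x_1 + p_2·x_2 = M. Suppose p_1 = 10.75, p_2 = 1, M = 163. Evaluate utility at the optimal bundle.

V = 26.7186

MU_x_1/MU_x_2 = (2·x_2)/(5·x_1); tangency sets this equal to p_1/p_2.
Rearranging, p_2·x_2 = (5/2)·p_1·x_1. Substituting into the budget gives p_1·x_1·(1 + (5/2)) = M.
Demand: x_1*(p_1,p_2,M) = 2/7·M/p_1 and x_2* = 5/7·M/p_2.
At p_1=10.75, p_2=1, M=163: x_1* = 2/7·163/10.75 = 4.3322, x_2* = 116.4286.
Utility at the optimum: U(4.3322, 116.4286) = 26.7186.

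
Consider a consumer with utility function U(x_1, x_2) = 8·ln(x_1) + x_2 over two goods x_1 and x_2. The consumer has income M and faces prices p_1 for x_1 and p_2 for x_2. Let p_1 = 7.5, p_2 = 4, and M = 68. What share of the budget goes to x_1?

share on x_1 = 0.4706

Set MRS = p_1/p_2: (8/x_1)/1 = p_1/p_2.
So x_1*(p_1,p_2) = 8·p_2/p_1, independent of income; and x_2* = (M − 8·p_2)/p_2.
At the given prices: x_1* = 8·4/7.5 = 4.2667, and x_2* = 9.
Expenditure on x_1: 7.5·4.2667 = 32; share = 0.4706.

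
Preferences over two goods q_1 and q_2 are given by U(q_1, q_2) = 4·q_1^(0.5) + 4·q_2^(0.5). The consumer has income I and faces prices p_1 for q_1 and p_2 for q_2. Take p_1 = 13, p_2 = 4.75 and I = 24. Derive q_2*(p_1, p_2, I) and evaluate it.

MRS = MU_q_1/MU_q_2 = (q_2/q_1)^(0.5). Set equal to p_1/p_2.
Solve for the ratio: q_2/q_1 = [p_1/p_2]^(2).
With the ratio pinned down, the budget gives q_1* = I/(p_1 + p_2·(q_2/q_1)) and q_2* = (q_2/q_1)·q_1*.
Numerically q_2/q_1 = 7.490305, so q_1* = 24/(13 + 4.75·7.490305) = 0.494 and q_2* = 7.490305·0.494 = 3.7005.

q_2* = 3.7005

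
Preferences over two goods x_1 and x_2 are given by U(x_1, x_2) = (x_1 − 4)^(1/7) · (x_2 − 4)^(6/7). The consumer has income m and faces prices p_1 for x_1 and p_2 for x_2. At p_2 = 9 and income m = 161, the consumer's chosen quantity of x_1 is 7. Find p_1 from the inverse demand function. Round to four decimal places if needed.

p_1 = 5

This is Cobb-Douglas in (x_1−4, x_2−4): tangency gives 1/7·p_2·(x_2−4) = 6/7·p_1·(x_1−4).
After buying the subsistence bundle (4, 4), a share 1/7 of the remaining income goes to x_1: x_1* = 4 + 1/7·(m − 4p_1 − 4p_2)/p_1.
Set x_1* = 7 in the demand function and solve for p_1: p_1 = 5.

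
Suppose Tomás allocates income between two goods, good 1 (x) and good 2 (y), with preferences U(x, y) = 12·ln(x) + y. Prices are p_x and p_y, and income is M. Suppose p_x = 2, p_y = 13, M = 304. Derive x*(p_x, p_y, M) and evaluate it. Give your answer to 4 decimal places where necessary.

Set MRS = p_x/p_y: (12/x)/1 = p_x/p_y.
So x*(p_x,p_y) = 12·p_y/p_x, independent of income; and y* = (M − 12·p_y)/p_y.
At the given prices: x* = 12·13/2 = 78.

x* = 78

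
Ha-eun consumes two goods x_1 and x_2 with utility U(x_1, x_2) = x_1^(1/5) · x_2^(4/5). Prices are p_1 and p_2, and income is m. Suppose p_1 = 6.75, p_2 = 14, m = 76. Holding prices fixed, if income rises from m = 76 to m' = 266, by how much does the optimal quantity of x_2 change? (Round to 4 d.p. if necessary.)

MU_x_1/MU_x_2 = (0.2·x_2)/(0.8·x_1); tangency sets this equal to p_1/p_2.
Rearranging, p_2·x_2 = 4·p_1·x_1. Substituting into the budget gives p_1·x_1·(1 + 4) = m.
Demand: x_1*(p_1,p_2,m) = 0.2·m/p_1 and x_2* = 0.8·m/p_2.
At p_1=6.75, p_2=14, m=76: x_2* = 0.8·76/14 = 4.3429.
At m' = 266: x_2* = 15.2. Change: 15.2 − 4.3429 = 10.8571.

Δx_2* = 10.8571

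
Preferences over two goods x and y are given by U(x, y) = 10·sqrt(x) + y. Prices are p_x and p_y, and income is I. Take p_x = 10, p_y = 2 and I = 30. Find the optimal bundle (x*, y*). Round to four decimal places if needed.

MU_x = 5/√x, MU_y = 1. Tangency: 5/√x = p_x/p_y.
Thus x* = (5·p_y/p_x)² — independent of I — with the rest of income spent on y.
Plugging in: x* = (5·2/10)² = 1, y* = 10.

x* = 1, y* = 10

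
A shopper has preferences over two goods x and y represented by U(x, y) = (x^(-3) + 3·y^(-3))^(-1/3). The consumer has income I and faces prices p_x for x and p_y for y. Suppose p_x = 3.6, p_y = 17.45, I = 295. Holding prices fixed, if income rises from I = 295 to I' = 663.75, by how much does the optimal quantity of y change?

MRS = MU_x/MU_y = (1/3)·(y/x)^(4). Set equal to p_x/p_y.
Hence y/x = (3·p_x/p_y)^(1/(4)), i.e. raised to the 0.25 power.
With the ratio pinned down, the budget gives x* = I/(p_x + p_y·(y/x)) and y* = (y/x)·x*.
Numerically y/x = 0.886966, so x* = 295/(3.6 + 17.45·0.886966) = 15.4632 and y* = 0.886966·15.4632 = 13.7153.
At I' = 663.75: y* = 30.8595. Change: 30.8595 − 13.7153 = 17.1442.

Δy* = 17.1442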